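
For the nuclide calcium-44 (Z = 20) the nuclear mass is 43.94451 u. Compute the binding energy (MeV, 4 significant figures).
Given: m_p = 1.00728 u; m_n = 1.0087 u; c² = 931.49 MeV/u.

Mass of separated nucleons = 20(1.00728) + 24(1.0087) = 20.14560 + 24.2088 = 44.35440 u
Δm = 44.35440 − 43.94451 = 0.40989 u
Binding energy = Δm·c² = 0.40989 × 931.49 MeV/u = 381.808 MeV

381.8 MeV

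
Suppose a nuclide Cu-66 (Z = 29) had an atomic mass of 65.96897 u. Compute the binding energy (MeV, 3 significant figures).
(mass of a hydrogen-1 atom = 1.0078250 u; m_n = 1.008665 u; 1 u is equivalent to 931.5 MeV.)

539 MeV

Z = 29, so N = A − Z = 66 − 29 = 37.
Σm = 29·m(¹H) + 37·m_n = 29.2269250 + 37.320605 = 66.5475300 u
The mass defect is 66.5475300 − 65.96897 = 0.5785600 u.
Converting to energy: 0.5785600 u × 931.5 MeV/u = 538.929 MeV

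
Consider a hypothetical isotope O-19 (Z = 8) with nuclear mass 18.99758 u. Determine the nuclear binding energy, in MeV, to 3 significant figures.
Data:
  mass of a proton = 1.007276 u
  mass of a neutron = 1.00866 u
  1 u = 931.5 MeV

Mass of separated nucleons = 8(1.007276) + 11(1.00866) = 8.058208 + 11.09526 = 19.153468 u
The mass defect is 19.153468 − 18.99758 = 0.155888 u.
Binding energy = Δm·c² = 0.155888 × 931.5 MeV/u = 145.210 MeV

145 MeV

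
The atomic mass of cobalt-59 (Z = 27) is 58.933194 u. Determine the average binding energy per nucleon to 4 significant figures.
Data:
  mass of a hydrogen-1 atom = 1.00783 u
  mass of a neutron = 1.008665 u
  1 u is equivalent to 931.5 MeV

8.770 MeV/nucleon

Mass of separated nucleons = 27(1.00783) + 32(1.008665) = 27.21141 + 32.277280 = 59.488690 u
The mass defect is 59.488690 − 58.933194 = 0.555496 u.
Binding energy = Δm·c² = 0.555496 × 931.5 MeV/u = 517.445 MeV
Dividing by A = 59 gives 8.770 MeV per nucleon.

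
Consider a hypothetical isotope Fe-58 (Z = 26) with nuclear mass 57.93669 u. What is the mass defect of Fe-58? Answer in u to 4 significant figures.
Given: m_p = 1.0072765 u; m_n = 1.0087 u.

0.5309 u

The nucleus contains 26 protons and 58 − 26 = 32 neutrons.
Σm = 26·m_p + 32·m_n = 26.1891890 + 32.2784 = 58.4675890 u
Δm = 58.4675890 − 57.93669 = 0.5308990 u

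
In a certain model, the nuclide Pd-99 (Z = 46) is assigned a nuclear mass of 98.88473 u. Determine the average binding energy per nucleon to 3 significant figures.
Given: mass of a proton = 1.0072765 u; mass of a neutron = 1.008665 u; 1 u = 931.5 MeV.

With 46 protons and 53 neutrons (A = 99):
Σm = 46·m_p + 53·m_n = 46.3347190 + 53.459245 = 99.7939640 u
The mass defect is 99.7939640 − 98.88473 = 0.9092340 u.
Converting to energy: 0.9092340 u × 931.5 MeV/u = 846.951 MeV
Dividing by A = 99 gives 8.555 MeV per nucleon.

8.56 MeV/nucleon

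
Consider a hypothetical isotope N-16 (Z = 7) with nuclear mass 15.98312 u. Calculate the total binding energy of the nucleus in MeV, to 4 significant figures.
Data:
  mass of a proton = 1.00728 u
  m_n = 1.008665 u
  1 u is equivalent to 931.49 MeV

135.8 MeV

Z = 7, so N = A − Z = 16 − 7 = 9.
Mass of separated nucleons = 7(1.00728) + 9(1.008665) = 7.05096 + 9.077985 = 16.128945 u
Δm = 16.128945 − 15.98312 = 0.145825 u
E_B = 0.145825 × 931.49 = 135.835 MeV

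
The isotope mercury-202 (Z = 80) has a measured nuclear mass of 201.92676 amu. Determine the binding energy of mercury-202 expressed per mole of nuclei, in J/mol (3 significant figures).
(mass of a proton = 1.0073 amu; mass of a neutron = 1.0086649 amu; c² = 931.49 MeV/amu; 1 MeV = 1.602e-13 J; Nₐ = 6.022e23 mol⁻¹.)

1.54e+14 J/mol

With 80 protons and 122 neutrons (A = 202):
Σm = 80·m_p + 122·m_n = 80.5840 + 123.0571178 = 203.6411178 amu
Mass defect Δm = 203.6411178 − 201.92676 = 1.7143578 amu
Converting to energy: 1.7143578 amu × 931.49 MeV/amu = 1596.91 MeV
Per nucleus in joules: 1596.91 MeV × 1.602e-13 J/MeV = 2.5582e-10 J
Per mole: 2.5582e-10 J × 6.022e23 mol⁻¹ = 1.5405e+14 J/mol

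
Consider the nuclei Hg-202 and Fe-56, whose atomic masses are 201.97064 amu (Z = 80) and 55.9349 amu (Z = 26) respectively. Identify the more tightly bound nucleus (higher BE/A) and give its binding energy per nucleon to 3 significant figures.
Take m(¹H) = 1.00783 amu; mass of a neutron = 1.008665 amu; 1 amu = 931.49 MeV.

Hg-202: Σm = 80(1.00783) + 122(1.008665) = 203.683530 amu; Δm = 1.712890 amu; E_B = 1595.5 MeV; E_B/A = 7.899 MeV
Fe-56: Σm = 26(1.00783) + 30(1.008665) = 56.463530 amu; Δm = 0.528630 amu; E_B = 492.41 MeV; E_B/A = 8.793 MeV
Fe-56 has the higher binding energy per nucleon, so it is the more tightly bound nucleus.

Fe-56; 8.79 MeV/nucleon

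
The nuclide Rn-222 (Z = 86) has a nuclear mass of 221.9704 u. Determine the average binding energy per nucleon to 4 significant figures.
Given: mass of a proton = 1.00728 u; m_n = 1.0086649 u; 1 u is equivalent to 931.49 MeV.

7.696 MeV/nucleon

With 86 protons and 136 neutrons (A = 222):
Mass of separated nucleons = 86(1.00728) + 136(1.0086649) = 86.62608 + 137.1784264 = 223.8045064 u
Δm = 223.8045064 − 221.9704 = 1.8341064 u
Binding energy = Δm·c² = 1.8341064 × 931.49 MeV/u = 1708.45 MeV
Per nucleon: 1708.45 / 222 = 7.696 MeV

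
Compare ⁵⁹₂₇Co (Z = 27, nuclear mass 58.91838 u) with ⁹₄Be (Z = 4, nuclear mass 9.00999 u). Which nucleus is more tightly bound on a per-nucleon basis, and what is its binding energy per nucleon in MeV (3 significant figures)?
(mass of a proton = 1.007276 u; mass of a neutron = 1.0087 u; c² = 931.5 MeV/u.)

⁵⁹₂₇Co; 8.79 MeV/nucleon

⁵⁹₂₇Co: Σm = 27(1.007276) + 32(1.0087) = 59.474852 u; Δm = 0.556472 u; E_B = 518.35 MeV; E_B/A = 8.786 MeV
⁹₄Be: Σm = 4(1.007276) + 5(1.0087) = 9.072604 u; Δm = 0.062614 u; E_B = 58.325 MeV; E_B/A = 6.481 MeV
⁵⁹₂₇Co has the higher binding energy per nucleon, so it is the more tightly bound nucleus.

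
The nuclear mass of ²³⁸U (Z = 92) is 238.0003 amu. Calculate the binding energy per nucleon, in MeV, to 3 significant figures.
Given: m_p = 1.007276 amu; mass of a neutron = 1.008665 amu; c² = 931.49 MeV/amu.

Mass of separated nucleons = 92(1.007276) + 146(1.008665) = 92.669392 + 147.265090 = 239.934482 amu
Mass defect Δm = 239.934482 − 238.0003 = 1.934182 amu
Converting to energy: 1.934182 amu × 931.49 MeV/amu = 1801.67 MeV
BE/A = 1801.67 MeV / 238 = 7.570 MeV/nucleon

7.57 MeV/nucleon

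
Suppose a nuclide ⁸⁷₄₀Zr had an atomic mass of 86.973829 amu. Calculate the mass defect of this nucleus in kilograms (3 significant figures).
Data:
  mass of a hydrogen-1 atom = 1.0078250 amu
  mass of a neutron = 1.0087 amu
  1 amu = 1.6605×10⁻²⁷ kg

1.24e-27 kg

Σm = 40·m(¹H) + 47·m_n = 40.3130000 + 47.4089 = 87.7219000 amu
Δm = 87.7219000 − 86.973829 = 0.7480710 amu
In SI units: 0.7480710 amu × 1.6605×10⁻²⁷ kg/amu = 1.2422e-27 kg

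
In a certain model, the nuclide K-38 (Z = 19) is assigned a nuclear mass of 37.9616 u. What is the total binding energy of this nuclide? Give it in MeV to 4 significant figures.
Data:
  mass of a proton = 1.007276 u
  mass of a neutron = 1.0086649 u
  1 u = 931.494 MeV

Total constituent mass: 19 × 1.007276 + 19 × 1.0086649 = 38.3028771 u
Mass defect Δm = 38.3028771 − 37.9616 = 0.3412771 u
Binding energy = Δm·c² = 0.3412771 × 931.494 MeV/u = 317.898 MeV

317.9 MeV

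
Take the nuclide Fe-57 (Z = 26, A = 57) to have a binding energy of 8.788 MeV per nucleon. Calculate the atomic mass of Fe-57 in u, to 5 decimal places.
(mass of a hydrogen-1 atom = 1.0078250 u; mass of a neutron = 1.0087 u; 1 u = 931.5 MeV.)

56.93540 u

Total binding energy = 57 × 8.788 = 500.916 MeV
Mass defect = 500.916 MeV / (931.5 MeV/u) = 0.5377520 u
Constituent mass = 26(1.0078250) + 31(1.0087) = 57.4731500 u
Atomic mass = 57.4731500 − 0.5377520 = 56.9353980 u ≈ 56.93540 u (to 5 decimal places)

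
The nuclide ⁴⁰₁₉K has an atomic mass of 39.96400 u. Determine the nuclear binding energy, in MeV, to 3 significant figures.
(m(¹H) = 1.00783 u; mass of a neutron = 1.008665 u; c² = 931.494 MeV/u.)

342 MeV

Total constituent mass: 19 × 1.00783 + 21 × 1.008665 = 40.330735 u
The mass defect is 40.330735 − 39.96400 = 0.366735 u.
Converting to energy: 0.366735 u × 931.494 MeV/u = 341.611 MeV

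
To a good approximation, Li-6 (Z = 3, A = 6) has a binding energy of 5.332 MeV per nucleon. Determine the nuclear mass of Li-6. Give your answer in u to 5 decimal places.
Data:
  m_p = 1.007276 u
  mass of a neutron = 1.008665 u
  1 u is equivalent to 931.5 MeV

Total binding energy = 6 × 5.332 = 31.992 MeV
Mass defect = 31.992 MeV / (931.5 MeV/u) = 0.0343446 u
Constituent mass = 3(1.007276) + 3(1.008665) = 6.047823 u
Nuclear mass = 6.047823 − 0.0343446 = 6.0134784 u ≈ 6.01348 u (to 5 decimal places)

6.01348 u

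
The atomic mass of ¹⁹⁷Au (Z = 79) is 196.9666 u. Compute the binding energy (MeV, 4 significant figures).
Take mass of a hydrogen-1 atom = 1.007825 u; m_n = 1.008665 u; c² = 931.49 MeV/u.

With 79 protons and 118 neutrons (A = 197):
Mass of separated nucleons = 79(1.007825) + 118(1.008665) = 79.618175 + 119.022470 = 198.640645 u
Mass defect Δm = 198.640645 − 196.9666 = 1.674045 u
Converting to energy: 1.674045 u × 931.49 MeV/u = 1559.36 MeV

1559 MeV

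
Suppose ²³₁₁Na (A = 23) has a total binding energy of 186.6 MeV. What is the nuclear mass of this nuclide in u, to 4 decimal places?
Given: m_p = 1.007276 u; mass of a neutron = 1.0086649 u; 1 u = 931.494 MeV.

22.9837 u

Mass defect = 186.6 MeV / (931.494 MeV/u) = 0.200323 u
Constituent mass = 11(1.007276) + 12(1.0086649) = 23.1840148 u
Nuclear mass = 23.1840148 − 0.200323 = 22.9836918 u ≈ 22.9837 u (to 4 decimal places)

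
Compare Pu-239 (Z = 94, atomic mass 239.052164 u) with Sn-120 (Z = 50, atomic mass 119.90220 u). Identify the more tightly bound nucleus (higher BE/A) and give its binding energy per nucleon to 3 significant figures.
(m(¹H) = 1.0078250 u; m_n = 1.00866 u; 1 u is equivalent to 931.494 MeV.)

Pu-239: Σm = 94(1.0078250) + 145(1.00866) = 240.9912500 u; Δm = 1.9390860 u; E_B = 1806.25 MeV; E_B/A = 7.558 MeV
Sn-120: Σm = 50(1.0078250) + 70(1.00866) = 120.9974500 u; Δm = 1.0952500 u; E_B = 1020.2 MeV; E_B/A = 8.502 MeV
Sn-120 has the higher binding energy per nucleon, so it is the more tightly bound nucleus.

Sn-120; 8.50 MeV/nucleon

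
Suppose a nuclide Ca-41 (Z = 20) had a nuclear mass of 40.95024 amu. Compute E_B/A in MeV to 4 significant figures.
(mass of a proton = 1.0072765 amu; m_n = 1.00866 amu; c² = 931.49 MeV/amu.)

Total constituent mass: 20 × 1.0072765 + 21 × 1.00866 = 41.3273900 amu
The mass defect is 41.3273900 − 40.95024 = 0.3771500 amu.
Binding energy = Δm·c² = 0.3771500 × 931.49 MeV/amu = 351.311 MeV
Dividing by A = 41 gives 8.569 MeV per nucleon.

8.569 MeV/nucleon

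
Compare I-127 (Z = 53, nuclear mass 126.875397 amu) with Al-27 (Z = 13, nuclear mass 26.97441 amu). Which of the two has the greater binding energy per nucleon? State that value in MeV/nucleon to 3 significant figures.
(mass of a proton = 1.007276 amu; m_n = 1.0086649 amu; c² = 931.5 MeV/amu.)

I-127; 8.45 MeV/nucleon

I-127: Σm = 53(1.007276) + 74(1.0086649) = 128.0268306 amu; Δm = 1.1514336 amu; E_B = 1072.56 MeV; E_B/A = 8.445 MeV
Al-27: Σm = 13(1.007276) + 14(1.0086649) = 27.2158966 amu; Δm = 0.2414866 amu; E_B = 224.94 MeV; E_B/A = 8.331 MeV
I-127 has the higher binding energy per nucleon, so it is the more tightly bound nucleus.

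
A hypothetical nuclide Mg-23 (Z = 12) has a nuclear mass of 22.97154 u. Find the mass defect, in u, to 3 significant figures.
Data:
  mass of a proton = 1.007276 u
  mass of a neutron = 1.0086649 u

The nucleus contains 12 protons and 23 − 12 = 11 neutrons.
Total constituent mass: 12 × 1.007276 + 11 × 1.0086649 = 23.1826259 u
Mass defect Δm = 23.1826259 − 22.97154 = 0.2110859 u

0.211 u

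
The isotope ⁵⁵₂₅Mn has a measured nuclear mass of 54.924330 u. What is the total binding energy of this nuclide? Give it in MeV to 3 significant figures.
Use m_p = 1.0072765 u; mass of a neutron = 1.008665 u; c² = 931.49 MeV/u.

Σm = 25·m_p + 30·m_n = 25.1819125 + 30.259950 = 55.4418625 u
Δm = 55.4418625 − 54.924330 = 0.5175325 u
E_B = 0.5175325 × 931.49 = 482.076 MeV

482 MeV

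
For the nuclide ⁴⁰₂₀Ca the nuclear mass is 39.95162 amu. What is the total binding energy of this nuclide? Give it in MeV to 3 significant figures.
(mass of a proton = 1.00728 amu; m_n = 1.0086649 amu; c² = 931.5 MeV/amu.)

342 MeV

The nucleus contains 20 protons and 40 − 20 = 20 neutrons.
Mass of separated nucleons = 20(1.00728) + 20(1.0086649) = 20.14560 + 20.1732980 = 40.3188980 amu
The mass defect is 40.3188980 − 39.95162 = 0.3672780 amu.
Converting to energy: 0.3672780 amu × 931.5 MeV/amu = 342.119 MeV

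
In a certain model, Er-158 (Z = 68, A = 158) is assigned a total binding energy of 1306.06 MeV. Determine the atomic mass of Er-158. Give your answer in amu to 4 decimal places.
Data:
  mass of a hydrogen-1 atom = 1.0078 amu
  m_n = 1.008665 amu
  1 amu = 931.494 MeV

Mass defect = 1306.06 MeV / (931.494 MeV/amu) = 1.402113 amu
Constituent mass = 68(1.0078) + 90(1.008665) = 159.310250 amu
Atomic mass = 159.310250 − 1.402113 = 157.908137 amu ≈ 157.9081 amu (to 4 decimal places)

157.9081 amu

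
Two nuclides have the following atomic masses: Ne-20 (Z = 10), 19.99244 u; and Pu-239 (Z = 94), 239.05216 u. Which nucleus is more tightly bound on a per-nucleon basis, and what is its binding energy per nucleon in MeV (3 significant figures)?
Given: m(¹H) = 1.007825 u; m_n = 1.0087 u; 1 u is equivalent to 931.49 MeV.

Ne-20: Σm = 10(1.007825) + 10(1.0087) = 20.165250 u; Δm = 0.172810 u; E_B = 160.97 MeV; E_B/A = 8.049 MeV
Pu-239: Σm = 94(1.007825) + 145(1.0087) = 240.997050 u; Δm = 1.944890 u; E_B = 1811.6 MeV; E_B/A = 7.580 MeV
Ne-20 has the higher binding energy per nucleon, so it is the more tightly bound nucleus.

Ne-20; 8.05 MeV/nucleon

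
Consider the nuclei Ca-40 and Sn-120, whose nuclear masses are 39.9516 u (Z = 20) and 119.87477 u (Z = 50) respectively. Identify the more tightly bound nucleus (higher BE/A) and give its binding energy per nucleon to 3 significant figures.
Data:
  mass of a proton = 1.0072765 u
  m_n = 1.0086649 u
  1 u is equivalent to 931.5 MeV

Ca-40; 8.55 MeV/nucleon

Ca-40: Σm = 20(1.0072765) + 20(1.0086649) = 40.3188280 u; Δm = 0.3672280 u; E_B = 342.07 MeV; E_B/A = 8.552 MeV
Sn-120: Σm = 50(1.0072765) + 70(1.0086649) = 120.9703680 u; Δm = 1.0955980 u; E_B = 1020.55 MeV; E_B/A = 8.5046 MeV
Ca-40 has the higher binding energy per nucleon, so it is the more tightly bound nucleus.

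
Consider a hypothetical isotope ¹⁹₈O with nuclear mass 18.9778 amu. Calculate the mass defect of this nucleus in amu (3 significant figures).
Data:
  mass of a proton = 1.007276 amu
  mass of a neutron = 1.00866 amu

0.176 amu

Z = 8, so N = A − Z = 19 − 8 = 11.
Total constituent mass: 8 × 1.007276 + 11 × 1.00866 = 19.153468 amu
Mass defect Δm = 19.153468 − 18.9778 = 0.175668 amu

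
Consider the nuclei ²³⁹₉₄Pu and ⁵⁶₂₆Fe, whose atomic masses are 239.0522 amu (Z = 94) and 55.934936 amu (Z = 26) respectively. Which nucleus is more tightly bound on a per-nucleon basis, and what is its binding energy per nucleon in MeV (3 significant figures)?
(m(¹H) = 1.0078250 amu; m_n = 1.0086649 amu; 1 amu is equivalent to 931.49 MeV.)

⁵⁶₂₆Fe; 8.79 MeV/nucleon

²³⁹₉₄Pu: Σm = 94(1.0078250) + 145(1.0086649) = 240.9919605 amu; Δm = 1.9397605 amu; E_B = 1806.9 MeV; E_B/A = 7.560 MeV
⁵⁶₂₆Fe: Σm = 26(1.0078250) + 30(1.0086649) = 56.4633970 amu; Δm = 0.5284610 amu; E_B = 492.26 MeV; E_B/A = 8.790 MeV
⁵⁶₂₆Fe has the higher binding energy per nucleon, so it is the more tightly bound nucleus.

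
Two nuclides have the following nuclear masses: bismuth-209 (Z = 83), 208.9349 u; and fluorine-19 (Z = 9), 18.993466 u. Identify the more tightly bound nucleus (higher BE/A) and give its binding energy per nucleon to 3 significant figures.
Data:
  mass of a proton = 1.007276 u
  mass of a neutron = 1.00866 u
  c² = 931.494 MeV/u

bismuth-209: Σm = 83(1.007276) + 126(1.00866) = 210.695068 u; Δm = 1.760168 u; E_B = 1639.59 MeV; E_B/A = 7.8449 MeV
fluorine-19: Σm = 9(1.007276) + 10(1.00866) = 19.152084 u; Δm = 0.158618 u; E_B = 147.75 MeV; E_B/A = 7.776 MeV
bismuth-209 has the higher binding energy per nucleon, so it is the more tightly bound nucleus.

bismuth-209; 7.84 MeV/nucleon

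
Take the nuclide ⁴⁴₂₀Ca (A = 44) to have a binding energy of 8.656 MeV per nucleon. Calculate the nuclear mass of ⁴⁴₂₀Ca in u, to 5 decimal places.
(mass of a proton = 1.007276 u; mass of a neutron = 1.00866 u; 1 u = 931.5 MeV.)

43.94449 u

Total binding energy = 44 × 8.656 = 380.864 MeV
Mass defect = 380.864 MeV / (931.5 MeV/u) = 0.4088717 u
Constituent mass = 20(1.007276) + 24(1.00866) = 44.353360 u
Nuclear mass = 44.353360 − 0.4088717 = 43.9444883 u ≈ 43.94449 u (to 5 decimal places)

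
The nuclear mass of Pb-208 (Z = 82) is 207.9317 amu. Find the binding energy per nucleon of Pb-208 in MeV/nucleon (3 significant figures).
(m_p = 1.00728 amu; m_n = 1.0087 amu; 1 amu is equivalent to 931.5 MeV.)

Mass of separated nucleons = 82(1.00728) + 126(1.0087) = 82.59696 + 127.0962 = 209.69316 amu
Mass defect Δm = 209.69316 − 207.9317 = 1.76146 amu
E_B = 1.76146 × 931.5 = 1640.80 MeV
Dividing by A = 208 gives 7.888 MeV per nucleon.

7.89 MeV/nucleon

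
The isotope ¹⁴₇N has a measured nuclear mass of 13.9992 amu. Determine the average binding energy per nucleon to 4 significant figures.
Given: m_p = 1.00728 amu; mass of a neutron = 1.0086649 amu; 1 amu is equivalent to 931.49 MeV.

Total constituent mass: 7 × 1.00728 + 7 × 1.0086649 = 14.1116143 amu
Mass defect Δm = 14.1116143 − 13.9992 = 0.1124143 amu
Converting to energy: 0.1124143 amu × 931.49 MeV/amu = 104.7128 MeV
Dividing by A = 14 gives 7.479 MeV per nucleon.

7.479 MeV/nucleon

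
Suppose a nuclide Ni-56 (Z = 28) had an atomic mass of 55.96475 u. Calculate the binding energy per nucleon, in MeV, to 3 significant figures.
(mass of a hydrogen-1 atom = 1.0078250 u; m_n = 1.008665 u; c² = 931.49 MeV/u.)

Mass of separated nucleons = 28(1.0078250) + 28(1.008665) = 28.2191000 + 28.242620 = 56.4617200 u
Mass defect Δm = 56.4617200 − 55.96475 = 0.4969700 u
E_B = 0.4969700 × 931.49 = 462.923 MeV
Dividing by A = 56 gives 8.266 MeV per nucleon.

8.27 MeV/nucleon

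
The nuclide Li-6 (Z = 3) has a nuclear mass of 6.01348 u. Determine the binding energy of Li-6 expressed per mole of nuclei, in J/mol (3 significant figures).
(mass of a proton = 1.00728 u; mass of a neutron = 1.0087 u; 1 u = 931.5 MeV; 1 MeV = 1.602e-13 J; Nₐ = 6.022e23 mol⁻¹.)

Z = 3, so N = A − Z = 6 − 3 = 3.
Mass of separated nucleons = 3(1.00728) + 3(1.0087) = 3.02184 + 3.0261 = 6.04794 u
Mass defect Δm = 6.04794 − 6.01348 = 0.03446 u
Binding energy = Δm·c² = 0.03446 × 931.5 MeV/u = 32.0995 MeV
Per nucleus in joules: 32.0995 MeV × 1.602e-13 J/MeV = 5.1423e-12 J
Per mole: 5.1423e-12 J × 6.022e23 mol⁻¹ = 3.0967e+12 J/mol

3.10e+12 J/mol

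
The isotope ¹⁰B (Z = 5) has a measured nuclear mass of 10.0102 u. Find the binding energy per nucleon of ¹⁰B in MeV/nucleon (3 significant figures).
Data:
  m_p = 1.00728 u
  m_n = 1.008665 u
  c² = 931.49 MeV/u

Total constituent mass: 5 × 1.00728 + 5 × 1.008665 = 10.079725 u
Mass defect Δm = 10.079725 − 10.0102 = 0.069525 u
Converting to energy: 0.069525 u × 931.49 MeV/u = 64.7618 MeV
BE/A = 64.7618 MeV / 10 = 6.476 MeV/nucleon

6.48 MeV/nucleon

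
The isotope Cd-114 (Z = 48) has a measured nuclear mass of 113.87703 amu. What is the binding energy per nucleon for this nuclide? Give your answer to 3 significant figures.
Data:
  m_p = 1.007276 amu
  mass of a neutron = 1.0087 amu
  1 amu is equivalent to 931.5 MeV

The nucleus contains 48 protons and 114 − 48 = 66 neutrons.
Σm = 48·m_p + 66·m_n = 48.349248 + 66.5742 = 114.923448 amu
Δm = 114.923448 − 113.87703 = 1.046418 amu
E_B = 1.046418 × 931.5 = 974.738 MeV
Per nucleon: 974.738 / 114 = 8.550 MeV

8.55 MeV/nucleon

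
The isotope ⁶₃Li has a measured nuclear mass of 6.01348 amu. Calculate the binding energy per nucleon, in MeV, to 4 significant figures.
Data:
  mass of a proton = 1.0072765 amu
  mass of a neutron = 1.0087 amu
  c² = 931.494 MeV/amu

5.348 MeV/nucleon

Mass of separated nucleons = 3(1.0072765) + 3(1.0087) = 3.0218295 + 3.0261 = 6.0479295 amu
Δm = 6.0479295 − 6.01348 = 0.0344495 amu
Converting to energy: 0.0344495 amu × 931.494 MeV/amu = 32.0895 MeV
BE/A = 32.0895 MeV / 6 = 5.348 MeV/nucleon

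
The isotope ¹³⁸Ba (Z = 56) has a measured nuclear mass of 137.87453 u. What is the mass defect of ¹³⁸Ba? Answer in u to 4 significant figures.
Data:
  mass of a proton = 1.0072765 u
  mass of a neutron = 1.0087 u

The nucleus contains 56 protons and 138 − 56 = 82 neutrons.
Total constituent mass: 56 × 1.0072765 + 82 × 1.0087 = 139.1208840 u
Mass defect Δm = 139.1208840 − 137.87453 = 1.2463540 u

1.246 u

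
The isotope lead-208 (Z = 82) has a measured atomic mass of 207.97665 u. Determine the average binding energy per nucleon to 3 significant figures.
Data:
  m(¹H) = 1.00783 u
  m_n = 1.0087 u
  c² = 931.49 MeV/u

With 82 protons and 126 neutrons (A = 208):
Total constituent mass: 82 × 1.00783 + 126 × 1.0087 = 209.73826 u
The mass defect is 209.73826 − 207.97665 = 1.76161 u.
Binding energy = Δm·c² = 1.76161 × 931.49 MeV/u = 1640.92 MeV
Dividing by A = 208 gives 7.889 MeV per nucleon.

7.89 MeV/nucleon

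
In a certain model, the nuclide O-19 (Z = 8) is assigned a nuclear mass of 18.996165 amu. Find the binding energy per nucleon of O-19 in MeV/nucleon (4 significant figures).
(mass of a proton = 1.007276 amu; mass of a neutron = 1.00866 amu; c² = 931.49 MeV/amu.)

7.712 MeV/nucleon

Total constituent mass: 8 × 1.007276 + 11 × 1.00866 = 19.153468 amu
Δm = 19.153468 − 18.996165 = 0.157303 amu
Binding energy = Δm·c² = 0.157303 × 931.49 MeV/amu = 146.526 MeV
Per nucleon: 146.526 / 19 = 7.712 MeV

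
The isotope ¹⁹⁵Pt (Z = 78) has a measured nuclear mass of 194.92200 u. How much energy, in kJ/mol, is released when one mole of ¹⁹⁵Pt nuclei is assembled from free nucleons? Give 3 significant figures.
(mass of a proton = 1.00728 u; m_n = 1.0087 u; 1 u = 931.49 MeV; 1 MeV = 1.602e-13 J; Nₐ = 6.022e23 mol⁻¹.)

The nucleus contains 78 protons and 195 − 78 = 117 neutrons.
Σm = 78·m_p + 117·m_n = 78.56784 + 118.0179 = 196.58574 u
Δm = 196.58574 − 194.92200 = 1.66374 u
Binding energy = Δm·c² = 1.66374 × 931.49 MeV/u = 1549.76 MeV
Per nucleus in joules: 1549.76 MeV × 1.602e-13 J/MeV = 2.4827e-10 J
Per mole: 2.4827e-10 J × 6.022e23 mol⁻¹ = 1.4951e+14 J/mol

1.50e+11 kJ/mol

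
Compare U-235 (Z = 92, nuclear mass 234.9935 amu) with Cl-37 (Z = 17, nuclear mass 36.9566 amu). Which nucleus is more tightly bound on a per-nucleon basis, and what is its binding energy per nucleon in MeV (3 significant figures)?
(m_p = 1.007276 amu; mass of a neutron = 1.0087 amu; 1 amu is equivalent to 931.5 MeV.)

Cl-37; 8.59 MeV/nucleon

U-235: Σm = 92(1.007276) + 143(1.0087) = 236.913492 amu; Δm = 1.919992 amu; E_B = 1788.5 MeV; E_B/A = 7.611 MeV
Cl-37: Σm = 17(1.007276) + 20(1.0087) = 37.297692 amu; Δm = 0.341092 amu; E_B = 317.73 MeV; E_B/A = 8.587 MeV
Cl-37 has the higher binding energy per nucleon, so it is the more tightly bound nucleus.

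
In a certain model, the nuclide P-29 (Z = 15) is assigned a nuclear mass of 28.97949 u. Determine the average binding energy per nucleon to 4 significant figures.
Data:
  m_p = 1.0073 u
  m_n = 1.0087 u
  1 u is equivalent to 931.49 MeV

8.088 MeV/nucleon

With 15 protons and 14 neutrons (A = 29):
Σm = 15·m_p + 14·m_n = 15.1095 + 14.1218 = 29.2313 u
The mass defect is 29.2313 − 28.97949 = 0.25181 u.
Binding energy = Δm·c² = 0.25181 × 931.49 MeV/u = 234.558 MeV
BE/A = 234.558 MeV / 29 = 8.088 MeV/nucleon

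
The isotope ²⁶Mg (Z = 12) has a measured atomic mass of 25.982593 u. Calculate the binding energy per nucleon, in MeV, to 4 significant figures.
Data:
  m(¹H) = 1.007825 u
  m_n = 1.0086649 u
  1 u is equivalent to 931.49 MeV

8.334 MeV/nucleon

Z = 12, so N = A − Z = 26 − 12 = 14.
Mass of separated nucleons = 12(1.007825) + 14(1.0086649) = 12.093900 + 14.1213086 = 26.2152086 u
Δm = 26.2152086 − 25.982593 = 0.2326156 u
Binding energy = Δm·c² = 0.2326156 × 931.49 MeV/u = 216.679 MeV
BE/A = 216.679 MeV / 26 = 8.334 MeV/nucleon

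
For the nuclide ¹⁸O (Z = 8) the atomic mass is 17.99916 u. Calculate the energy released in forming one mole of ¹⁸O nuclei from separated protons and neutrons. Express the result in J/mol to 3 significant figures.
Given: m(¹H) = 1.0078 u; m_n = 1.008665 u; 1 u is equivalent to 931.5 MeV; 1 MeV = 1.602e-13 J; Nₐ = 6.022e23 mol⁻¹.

Z = 8, so N = A − Z = 18 − 8 = 10.
Σm = 8·m(¹H) + 10·m_n = 8.0624 + 10.086650 = 18.149050 u
The mass defect is 18.149050 − 17.99916 = 0.149890 u.
E_B = 0.149890 × 931.5 = 139.623 MeV
Per nucleus in joules: 139.623 MeV × 1.602e-13 J/MeV = 2.2368e-11 J
Per mole: 2.2368e-11 J × 6.022e23 mol⁻¹ = 1.3470e+13 J/mol

1.35e+13 J/mol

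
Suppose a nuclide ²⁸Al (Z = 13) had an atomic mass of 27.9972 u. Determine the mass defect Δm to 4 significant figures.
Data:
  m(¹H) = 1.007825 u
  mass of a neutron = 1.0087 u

0.2350 u

With 13 protons and 15 neutrons (A = 28):
Total constituent mass: 13 × 1.007825 + 15 × 1.0087 = 28.232225 u
Mass defect Δm = 28.232225 − 27.9972 = 0.235025 u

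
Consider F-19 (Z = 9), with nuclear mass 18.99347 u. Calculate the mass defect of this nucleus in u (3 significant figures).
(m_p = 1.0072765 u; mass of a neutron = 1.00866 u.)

With 9 protons and 10 neutrons (A = 19):
Total constituent mass: 9 × 1.0072765 + 10 × 1.00866 = 19.1520885 u
Mass defect Δm = 19.1520885 − 18.99347 = 0.1586185 u

0.159 u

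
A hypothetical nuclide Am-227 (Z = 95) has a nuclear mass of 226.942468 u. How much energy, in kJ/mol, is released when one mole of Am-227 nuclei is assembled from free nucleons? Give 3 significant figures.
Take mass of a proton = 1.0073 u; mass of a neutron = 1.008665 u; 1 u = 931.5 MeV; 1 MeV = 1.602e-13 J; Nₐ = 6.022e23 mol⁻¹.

1.70e+11 kJ/mol

The nucleus contains 95 protons and 227 − 95 = 132 neutrons.
Mass of separated nucleons = 95(1.0073) + 132(1.008665) = 95.6935 + 133.143780 = 228.837280 u
Mass defect Δm = 228.837280 − 226.942468 = 1.894812 u
E_B = 1.894812 × 931.5 = 1765.02 MeV
Per nucleus in joules: 1765.02 MeV × 1.602e-13 J/MeV = 2.8276e-10 J
Per mole: 2.8276e-10 J × 6.022e23 mol⁻¹ = 1.7028e+14 J/mol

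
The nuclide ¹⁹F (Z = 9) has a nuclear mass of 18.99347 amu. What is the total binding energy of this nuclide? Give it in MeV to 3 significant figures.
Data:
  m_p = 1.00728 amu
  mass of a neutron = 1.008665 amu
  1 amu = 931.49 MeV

Σm = 9·m_p + 10·m_n = 9.06552 + 10.086650 = 19.152170 amu
The mass defect is 19.152170 − 18.99347 = 0.158700 amu.
E_B = 0.158700 × 931.49 = 147.827 MeV

148 MeV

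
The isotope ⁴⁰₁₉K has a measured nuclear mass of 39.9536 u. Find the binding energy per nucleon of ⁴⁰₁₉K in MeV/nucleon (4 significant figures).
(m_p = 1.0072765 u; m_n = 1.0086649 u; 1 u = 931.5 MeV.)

Mass of separated nucleons = 19(1.0072765) + 21(1.0086649) = 19.1382535 + 21.1819629 = 40.3202164 u
Mass defect Δm = 40.3202164 − 39.9536 = 0.3666164 u
E_B = 0.3666164 × 931.5 = 341.503 MeV
Dividing by A = 40 gives 8.538 MeV per nucleon.

8.538 MeV/nucleon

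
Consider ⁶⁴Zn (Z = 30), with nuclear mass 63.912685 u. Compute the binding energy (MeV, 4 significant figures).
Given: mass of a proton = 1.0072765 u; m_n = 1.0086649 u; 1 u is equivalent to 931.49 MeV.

559.1 MeV

Mass of separated nucleons = 30(1.0072765) + 34(1.0086649) = 30.2182950 + 34.2946066 = 64.5129016 u
Mass defect Δm = 64.5129016 − 63.912685 = 0.6002166 u
E_B = 0.6002166 × 931.49 = 559.096 MeV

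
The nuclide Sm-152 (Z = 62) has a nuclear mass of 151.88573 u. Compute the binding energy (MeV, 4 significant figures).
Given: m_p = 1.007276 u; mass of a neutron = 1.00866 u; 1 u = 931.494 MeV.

Mass of separated nucleons = 62(1.007276) + 90(1.00866) = 62.451112 + 90.77940 = 153.230512 u
The mass defect is 153.230512 − 151.88573 = 1.344782 u.
E_B = 1.344782 × 931.494 = 1252.66 MeV

1253 MeV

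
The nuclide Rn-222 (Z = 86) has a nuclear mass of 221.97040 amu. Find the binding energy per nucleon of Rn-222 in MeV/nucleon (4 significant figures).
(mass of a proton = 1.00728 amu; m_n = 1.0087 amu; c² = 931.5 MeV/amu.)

Σm = 86·m_p + 136·m_n = 86.62608 + 137.1832 = 223.80928 amu
Mass defect Δm = 223.80928 − 221.97040 = 1.83888 amu
E_B = 1.83888 × 931.5 = 1712.92 MeV
BE/A = 1712.92 MeV / 222 = 7.716 MeV/nucleon

7.716 MeV/nucleon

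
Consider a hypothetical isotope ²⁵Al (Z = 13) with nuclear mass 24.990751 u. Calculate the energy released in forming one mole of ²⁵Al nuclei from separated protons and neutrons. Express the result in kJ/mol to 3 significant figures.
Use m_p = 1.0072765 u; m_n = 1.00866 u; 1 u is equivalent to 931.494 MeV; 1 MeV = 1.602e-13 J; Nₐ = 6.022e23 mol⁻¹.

Z = 13, so N = A − Z = 25 − 13 = 12.
Mass of separated nucleons = 13(1.0072765) + 12(1.00866) = 13.0945945 + 12.10392 = 25.1985145 u
Δm = 25.1985145 − 24.990751 = 0.2077635 u
E_B = 0.2077635 × 931.494 = 193.530 MeV
Per nucleus in joules: 193.530 MeV × 1.602e-13 J/MeV = 3.1004e-11 J
Per mole: 3.1004e-11 J × 6.022e23 mol⁻¹ = 1.8671e+13 J/mol

1.87e+10 kJ/mol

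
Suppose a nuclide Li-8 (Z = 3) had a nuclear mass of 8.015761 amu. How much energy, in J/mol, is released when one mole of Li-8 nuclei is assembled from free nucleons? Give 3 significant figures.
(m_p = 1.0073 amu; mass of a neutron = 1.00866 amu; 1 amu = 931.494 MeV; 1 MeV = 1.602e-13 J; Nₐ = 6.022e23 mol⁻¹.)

Σm = 3·m_p + 5·m_n = 3.0219 + 5.04330 = 8.06520 amu
The mass defect is 8.06520 − 8.015761 = 0.049439 amu.
E_B = 0.049439 × 931.494 = 46.0521 MeV
Per nucleus in joules: 46.0521 MeV × 1.602e-13 J/MeV = 7.3775e-12 J
Per mole: 7.3775e-12 J × 6.022e23 mol⁻¹ = 4.4427e+12 J/mol

4.44e+12 J/mol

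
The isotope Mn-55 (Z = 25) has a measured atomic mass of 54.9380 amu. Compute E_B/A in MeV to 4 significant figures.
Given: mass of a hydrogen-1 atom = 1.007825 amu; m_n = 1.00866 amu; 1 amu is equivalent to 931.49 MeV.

Z = 25, so N = A − Z = 55 − 25 = 30.
Σm = 25·m(¹H) + 30·m_n = 25.195625 + 30.25980 = 55.455425 amu
Mass defect Δm = 55.455425 − 54.9380 = 0.517425 amu
Converting to energy: 0.517425 amu × 931.49 MeV/amu = 481.976 MeV
BE/A = 481.976 MeV / 55 = 8.763 MeV/nucleon

8.763 MeV/nucleon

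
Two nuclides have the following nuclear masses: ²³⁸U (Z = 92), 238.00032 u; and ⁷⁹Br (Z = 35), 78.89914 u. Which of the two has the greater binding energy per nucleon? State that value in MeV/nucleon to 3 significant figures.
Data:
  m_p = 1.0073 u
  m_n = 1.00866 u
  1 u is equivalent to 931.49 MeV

²³⁸U: Σm = 92(1.0073) + 146(1.00866) = 239.93596 u; Δm = 1.93564 u; E_B = 1803.0 MeV; E_B/A = 7.576 MeV
⁷⁹Br: Σm = 35(1.0073) + 44(1.00866) = 79.63654 u; Δm = 0.73740 u; E_B = 686.88 MeV; E_B/A = 8.6947 MeV
⁷⁹Br has the higher binding energy per nucleon, so it is the more tightly bound nucleus.

⁷⁹Br; 8.69 MeV/nucleon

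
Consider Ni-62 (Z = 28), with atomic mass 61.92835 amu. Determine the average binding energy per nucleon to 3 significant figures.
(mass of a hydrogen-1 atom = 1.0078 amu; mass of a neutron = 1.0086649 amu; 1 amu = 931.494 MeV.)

8.78 MeV/nucleon

Z = 28, so N = A − Z = 62 − 28 = 34.
Σm = 28·m(¹H) + 34·m_n = 28.2184 + 34.2946066 = 62.5130066 amu
The mass defect is 62.5130066 − 61.92835 = 0.5846566 amu.
Binding energy = Δm·c² = 0.5846566 × 931.494 MeV/amu = 544.604 MeV
Dividing by A = 62 gives 8.784 MeV per nucleon.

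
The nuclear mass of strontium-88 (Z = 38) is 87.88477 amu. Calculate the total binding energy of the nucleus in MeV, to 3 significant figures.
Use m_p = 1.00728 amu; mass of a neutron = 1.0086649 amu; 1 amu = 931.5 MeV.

769 MeV

Z = 38, so N = A − Z = 88 − 38 = 50.
Σm = 38·m_p + 50·m_n = 38.27664 + 50.4332450 = 88.7098850 amu
Mass defect Δm = 88.7098850 − 87.88477 = 0.8251150 amu
Converting to energy: 0.8251150 amu × 931.5 MeV/amu = 768.595 MeV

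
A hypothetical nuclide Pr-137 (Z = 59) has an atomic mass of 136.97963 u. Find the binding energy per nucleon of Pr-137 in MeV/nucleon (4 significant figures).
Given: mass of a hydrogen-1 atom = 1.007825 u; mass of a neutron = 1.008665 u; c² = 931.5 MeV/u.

The nucleus contains 59 protons and 137 − 59 = 78 neutrons.
Mass of separated nucleons = 59(1.007825) + 78(1.008665) = 59.461675 + 78.675870 = 138.137545 u
The mass defect is 138.137545 − 136.97963 = 1.157915 u.
Converting to energy: 1.157915 u × 931.5 MeV/u = 1078.60 MeV
Dividing by A = 137 gives 7.873 MeV per nucleon.

7.873 MeV/nucleon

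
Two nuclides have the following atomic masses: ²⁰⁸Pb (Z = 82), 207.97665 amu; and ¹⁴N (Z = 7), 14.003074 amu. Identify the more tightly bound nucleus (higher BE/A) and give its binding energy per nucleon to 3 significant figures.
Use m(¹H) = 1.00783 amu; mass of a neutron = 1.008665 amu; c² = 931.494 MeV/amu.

²⁰⁸Pb; 7.87 MeV/nucleon

²⁰⁸Pb: Σm = 82(1.00783) + 126(1.008665) = 209.733850 amu; Δm = 1.757200 amu; E_B = 1636.8 MeV; E_B/A = 7.869 MeV
¹⁴N: Σm = 7(1.00783) + 7(1.008665) = 14.115465 amu; Δm = 0.112391 amu; E_B = 104.69 MeV; E_B/A = 7.478 MeV
²⁰⁸Pb has the higher binding energy per nucleon, so it is the more tightly bound nucleus.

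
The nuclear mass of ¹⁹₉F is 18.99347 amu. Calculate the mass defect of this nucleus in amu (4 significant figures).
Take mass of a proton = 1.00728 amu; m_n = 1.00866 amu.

0.1587 amu

Σm = 9·m_p + 10·m_n = 9.06552 + 10.08660 = 19.15212 amu
The mass defect is 19.15212 − 18.99347 = 0.15865 amu.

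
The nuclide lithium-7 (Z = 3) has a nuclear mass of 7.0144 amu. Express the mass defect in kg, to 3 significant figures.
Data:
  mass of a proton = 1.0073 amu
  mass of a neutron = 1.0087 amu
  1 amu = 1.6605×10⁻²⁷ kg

With 3 protons and 4 neutrons (A = 7):
Σm = 3·m_p + 4·m_n = 3.0219 + 4.0348 = 7.0567 amu
The mass defect is 7.0567 − 7.0144 = 0.0423 amu.
In SI units: 0.0423 amu × 1.6605×10⁻²⁷ kg/amu = 7.0239e-29 kg

7.02e-29 kg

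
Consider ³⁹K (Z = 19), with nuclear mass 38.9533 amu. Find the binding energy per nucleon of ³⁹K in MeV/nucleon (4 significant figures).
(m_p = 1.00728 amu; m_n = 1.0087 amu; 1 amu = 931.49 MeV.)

The nucleus contains 19 protons and 39 − 19 = 20 neutrons.
Mass of separated nucleons = 19(1.00728) + 20(1.0087) = 19.13832 + 20.1740 = 39.31232 amu
The mass defect is 39.31232 − 38.9533 = 0.35902 amu.
Converting to energy: 0.35902 amu × 931.49 MeV/amu = 334.424 MeV
Per nucleon: 334.424 / 39 = 8.575 MeV

8.575 MeV/nucleon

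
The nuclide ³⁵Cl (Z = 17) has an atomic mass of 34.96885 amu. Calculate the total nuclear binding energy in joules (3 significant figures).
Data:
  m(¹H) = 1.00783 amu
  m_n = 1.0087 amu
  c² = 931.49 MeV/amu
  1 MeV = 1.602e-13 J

Mass of separated nucleons = 17(1.00783) + 18(1.0087) = 17.13311 + 18.1566 = 35.28971 amu
The mass defect is 35.28971 − 34.96885 = 0.32086 amu.
E_B = 0.32086 × 931.49 = 298.878 MeV
In joules: 298.878 MeV × 1.602e-13 J/MeV = 4.7880e-11 J

4.79e-11 J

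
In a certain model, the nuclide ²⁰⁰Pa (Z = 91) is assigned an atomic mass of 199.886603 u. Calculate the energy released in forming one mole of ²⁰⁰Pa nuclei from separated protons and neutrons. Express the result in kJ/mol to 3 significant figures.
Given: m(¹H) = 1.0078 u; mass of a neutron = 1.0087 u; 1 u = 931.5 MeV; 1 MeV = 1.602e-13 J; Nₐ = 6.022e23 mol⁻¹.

1.59e+11 kJ/mol

Total constituent mass: 91 × 1.0078 + 109 × 1.0087 = 201.6581 u
The mass defect is 201.6581 − 199.886603 = 1.771497 u.
Binding energy = Δm·c² = 1.771497 × 931.5 MeV/u = 1650.15 MeV
Per nucleus in joules: 1650.15 MeV × 1.602e-13 J/MeV = 2.6435e-10 J
Per mole: 2.6435e-10 J × 6.022e23 mol⁻¹ = 1.5919e+14 J/mol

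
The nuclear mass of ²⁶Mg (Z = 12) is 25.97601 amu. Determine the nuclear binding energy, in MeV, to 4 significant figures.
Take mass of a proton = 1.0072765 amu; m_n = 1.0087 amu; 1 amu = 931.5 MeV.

217.1 MeV

The nucleus contains 12 protons and 26 − 12 = 14 neutrons.
Mass of separated nucleons = 12(1.0072765) + 14(1.0087) = 12.0873180 + 14.1218 = 26.2091180 amu
Δm = 26.2091180 − 25.97601 = 0.2331080 amu
Binding energy = Δm·c² = 0.2331080 × 931.5 MeV/amu = 217.140 MeV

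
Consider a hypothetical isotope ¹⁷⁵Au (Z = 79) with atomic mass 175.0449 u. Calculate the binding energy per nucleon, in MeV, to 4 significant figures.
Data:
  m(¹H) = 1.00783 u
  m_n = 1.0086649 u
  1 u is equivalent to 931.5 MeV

Σm = 79·m(¹H) + 96·m_n = 79.61857 + 96.8318304 = 176.4504004 u
Mass defect Δm = 176.4504004 − 175.0449 = 1.4055004 u
E_B = 1.4055004 × 931.5 = 1309.22 MeV
BE/A = 1309.22 MeV / 175 = 7.481 MeV/nucleon

7.481 MeV/nucleon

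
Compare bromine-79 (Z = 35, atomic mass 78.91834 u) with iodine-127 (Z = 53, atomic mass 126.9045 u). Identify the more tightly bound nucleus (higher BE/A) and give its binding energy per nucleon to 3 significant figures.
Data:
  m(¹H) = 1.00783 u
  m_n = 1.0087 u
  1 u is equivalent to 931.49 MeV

bromine-79: Σm = 35(1.00783) + 44(1.0087) = 79.65685 u; Δm = 0.73851 u; E_B = 687.91 MeV; E_B/A = 8.708 MeV
iodine-127: Σm = 53(1.00783) + 74(1.0087) = 128.05879 u; Δm = 1.15429 u; E_B = 1075.2 MeV; E_B/A = 8.466 MeV
bromine-79 has the higher binding energy per nucleon, so it is the more tightly bound nucleus.

bromine-79; 8.71 MeV/nucleon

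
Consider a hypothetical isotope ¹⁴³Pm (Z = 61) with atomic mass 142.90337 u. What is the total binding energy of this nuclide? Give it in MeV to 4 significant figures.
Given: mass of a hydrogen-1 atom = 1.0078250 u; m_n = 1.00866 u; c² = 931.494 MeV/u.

With 61 protons and 82 neutrons (A = 143):
Mass of separated nucleons = 61(1.0078250) + 82(1.00866) = 61.4773250 + 82.71012 = 144.1874450 u
Mass defect Δm = 144.1874450 − 142.90337 = 1.2840750 u
Converting to energy: 1.2840750 u × 931.494 MeV/u = 1196.11 MeV

1196 MeV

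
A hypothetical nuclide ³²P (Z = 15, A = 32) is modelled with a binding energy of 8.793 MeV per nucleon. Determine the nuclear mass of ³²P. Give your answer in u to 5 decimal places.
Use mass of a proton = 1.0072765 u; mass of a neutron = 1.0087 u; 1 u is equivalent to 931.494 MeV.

31.95498 u

Total binding energy = 32 × 8.793 = 281.376 MeV
Mass defect = 281.376 MeV / (931.494 MeV/u) = 0.3020696 u
Constituent mass = 15(1.0072765) + 17(1.0087) = 32.2570475 u
Nuclear mass = 32.2570475 − 0.3020696 = 31.9549779 u ≈ 31.95498 u (to 5 decimal places)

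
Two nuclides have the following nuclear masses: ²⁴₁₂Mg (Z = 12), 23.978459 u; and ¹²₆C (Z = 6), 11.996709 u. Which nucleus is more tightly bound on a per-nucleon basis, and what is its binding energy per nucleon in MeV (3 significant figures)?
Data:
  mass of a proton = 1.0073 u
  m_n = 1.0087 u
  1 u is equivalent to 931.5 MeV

²⁴₁₂Mg: Σm = 12(1.0073) + 12(1.0087) = 24.1920 u; Δm = 0.213541 u; E_B = 198.91 MeV; E_B/A = 8.288 MeV
¹²₆C: Σm = 6(1.0073) + 6(1.0087) = 12.0960 u; Δm = 0.099291 u; E_B = 92.4896 MeV; E_B/A = 7.707 MeV
²⁴₁₂Mg has the higher binding energy per nucleon, so it is the more tightly bound nucleus.

²⁴₁₂Mg; 8.29 MeV/nucleon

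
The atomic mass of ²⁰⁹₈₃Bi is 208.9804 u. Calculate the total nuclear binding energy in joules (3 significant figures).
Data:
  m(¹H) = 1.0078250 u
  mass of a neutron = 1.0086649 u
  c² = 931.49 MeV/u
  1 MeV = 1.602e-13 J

The nucleus contains 83 protons and 209 − 83 = 126 neutrons.
Σm = 83·m(¹H) + 126·m_n = 83.6494750 + 127.0917774 = 210.7412524 u
Δm = 210.7412524 − 208.9804 = 1.7608524 u
Converting to energy: 1.7608524 u × 931.49 MeV/u = 1640.22 MeV
In joules: 1640.22 MeV × 1.602e-13 J/MeV = 2.6276e-10 J

2.63e-10 J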